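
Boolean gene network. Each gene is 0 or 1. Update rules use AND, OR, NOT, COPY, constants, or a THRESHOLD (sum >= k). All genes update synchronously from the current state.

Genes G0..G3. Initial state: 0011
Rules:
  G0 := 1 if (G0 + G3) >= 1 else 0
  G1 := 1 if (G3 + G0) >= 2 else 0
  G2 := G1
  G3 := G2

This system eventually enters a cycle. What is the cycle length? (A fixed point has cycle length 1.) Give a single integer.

Step 0: 0011
Step 1: G0=(0+1>=1)=1 G1=(1+0>=2)=0 G2=G1=0 G3=G2=1 -> 1001
Step 2: G0=(1+1>=1)=1 G1=(1+1>=2)=1 G2=G1=0 G3=G2=0 -> 1100
Step 3: G0=(1+0>=1)=1 G1=(0+1>=2)=0 G2=G1=1 G3=G2=0 -> 1010
Step 4: G0=(1+0>=1)=1 G1=(0+1>=2)=0 G2=G1=0 G3=G2=1 -> 1001
State from step 4 equals state from step 1 -> cycle length 3

Answer: 3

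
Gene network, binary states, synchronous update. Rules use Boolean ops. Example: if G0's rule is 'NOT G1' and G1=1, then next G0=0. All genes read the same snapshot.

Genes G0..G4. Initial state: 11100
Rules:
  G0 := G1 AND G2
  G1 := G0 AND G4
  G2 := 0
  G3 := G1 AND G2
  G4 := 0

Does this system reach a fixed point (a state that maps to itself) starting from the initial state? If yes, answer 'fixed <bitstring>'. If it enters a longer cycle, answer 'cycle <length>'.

Step 0: 11100
Step 1: G0=G1&G2=1&1=1 G1=G0&G4=1&0=0 G2=0(const) G3=G1&G2=1&1=1 G4=0(const) -> 10010
Step 2: G0=G1&G2=0&0=0 G1=G0&G4=1&0=0 G2=0(const) G3=G1&G2=0&0=0 G4=0(const) -> 00000
Step 3: G0=G1&G2=0&0=0 G1=G0&G4=0&0=0 G2=0(const) G3=G1&G2=0&0=0 G4=0(const) -> 00000
Fixed point reached at step 2: 00000

Answer: fixed 00000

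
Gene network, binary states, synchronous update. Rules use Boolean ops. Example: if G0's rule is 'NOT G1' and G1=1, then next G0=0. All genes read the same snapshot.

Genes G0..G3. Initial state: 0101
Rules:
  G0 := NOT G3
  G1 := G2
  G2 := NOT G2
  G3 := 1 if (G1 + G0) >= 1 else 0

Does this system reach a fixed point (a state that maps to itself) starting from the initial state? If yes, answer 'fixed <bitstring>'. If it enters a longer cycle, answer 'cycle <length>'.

Answer: cycle 4

Derivation:
Step 0: 0101
Step 1: G0=NOT G3=NOT 1=0 G1=G2=0 G2=NOT G2=NOT 0=1 G3=(1+0>=1)=1 -> 0011
Step 2: G0=NOT G3=NOT 1=0 G1=G2=1 G2=NOT G2=NOT 1=0 G3=(0+0>=1)=0 -> 0100
Step 3: G0=NOT G3=NOT 0=1 G1=G2=0 G2=NOT G2=NOT 0=1 G3=(1+0>=1)=1 -> 1011
Step 4: G0=NOT G3=NOT 1=0 G1=G2=1 G2=NOT G2=NOT 1=0 G3=(0+1>=1)=1 -> 0101
Cycle of length 4 starting at step 0 -> no fixed point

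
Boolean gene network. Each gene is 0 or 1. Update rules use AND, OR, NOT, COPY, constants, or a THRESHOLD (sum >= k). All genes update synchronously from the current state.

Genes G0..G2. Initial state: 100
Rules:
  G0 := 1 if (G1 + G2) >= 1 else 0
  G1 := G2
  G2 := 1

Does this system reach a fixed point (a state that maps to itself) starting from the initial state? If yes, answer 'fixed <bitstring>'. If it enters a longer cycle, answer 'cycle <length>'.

Step 0: 100
Step 1: G0=(0+0>=1)=0 G1=G2=0 G2=1(const) -> 001
Step 2: G0=(0+1>=1)=1 G1=G2=1 G2=1(const) -> 111
Step 3: G0=(1+1>=1)=1 G1=G2=1 G2=1(const) -> 111
Fixed point reached at step 2: 111

Answer: fixed 111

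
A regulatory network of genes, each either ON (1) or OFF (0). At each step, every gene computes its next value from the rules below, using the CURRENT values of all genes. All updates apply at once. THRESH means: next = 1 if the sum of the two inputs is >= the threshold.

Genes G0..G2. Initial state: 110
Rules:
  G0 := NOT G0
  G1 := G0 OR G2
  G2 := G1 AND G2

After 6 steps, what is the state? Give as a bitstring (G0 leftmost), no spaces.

Step 1: G0=NOT G0=NOT 1=0 G1=G0|G2=1|0=1 G2=G1&G2=1&0=0 -> 010
Step 2: G0=NOT G0=NOT 0=1 G1=G0|G2=0|0=0 G2=G1&G2=1&0=0 -> 100
Step 3: G0=NOT G0=NOT 1=0 G1=G0|G2=1|0=1 G2=G1&G2=0&0=0 -> 010
Step 4: G0=NOT G0=NOT 0=1 G1=G0|G2=0|0=0 G2=G1&G2=1&0=0 -> 100
Step 5: G0=NOT G0=NOT 1=0 G1=G0|G2=1|0=1 G2=G1&G2=0&0=0 -> 010
Step 6: G0=NOT G0=NOT 0=1 G1=G0|G2=0|0=0 G2=G1&G2=1&0=0 -> 100

100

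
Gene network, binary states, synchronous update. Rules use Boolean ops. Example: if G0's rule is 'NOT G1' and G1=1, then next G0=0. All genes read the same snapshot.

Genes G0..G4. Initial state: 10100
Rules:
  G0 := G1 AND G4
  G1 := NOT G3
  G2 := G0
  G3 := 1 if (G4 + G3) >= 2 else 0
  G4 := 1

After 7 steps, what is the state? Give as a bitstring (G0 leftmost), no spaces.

Step 1: G0=G1&G4=0&0=0 G1=NOT G3=NOT 0=1 G2=G0=1 G3=(0+0>=2)=0 G4=1(const) -> 01101
Step 2: G0=G1&G4=1&1=1 G1=NOT G3=NOT 0=1 G2=G0=0 G3=(1+0>=2)=0 G4=1(const) -> 11001
Step 3: G0=G1&G4=1&1=1 G1=NOT G3=NOT 0=1 G2=G0=1 G3=(1+0>=2)=0 G4=1(const) -> 11101
Step 4: G0=G1&G4=1&1=1 G1=NOT G3=NOT 0=1 G2=G0=1 G3=(1+0>=2)=0 G4=1(const) -> 11101
Step 5: G0=G1&G4=1&1=1 G1=NOT G3=NOT 0=1 G2=G0=1 G3=(1+0>=2)=0 G4=1(const) -> 11101
Step 6: G0=G1&G4=1&1=1 G1=NOT G3=NOT 0=1 G2=G0=1 G3=(1+0>=2)=0 G4=1(const) -> 11101
Step 7: G0=G1&G4=1&1=1 G1=NOT G3=NOT 0=1 G2=G0=1 G3=(1+0>=2)=0 G4=1(const) -> 11101

11101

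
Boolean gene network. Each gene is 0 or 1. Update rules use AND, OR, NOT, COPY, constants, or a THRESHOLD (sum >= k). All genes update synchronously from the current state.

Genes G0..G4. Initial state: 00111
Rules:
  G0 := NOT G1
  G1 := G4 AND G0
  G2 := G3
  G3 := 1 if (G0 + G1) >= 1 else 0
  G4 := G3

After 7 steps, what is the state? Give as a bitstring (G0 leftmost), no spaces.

Step 1: G0=NOT G1=NOT 0=1 G1=G4&G0=1&0=0 G2=G3=1 G3=(0+0>=1)=0 G4=G3=1 -> 10101
Step 2: G0=NOT G1=NOT 0=1 G1=G4&G0=1&1=1 G2=G3=0 G3=(1+0>=1)=1 G4=G3=0 -> 11010
Step 3: G0=NOT G1=NOT 1=0 G1=G4&G0=0&1=0 G2=G3=1 G3=(1+1>=1)=1 G4=G3=1 -> 00111
Step 4: G0=NOT G1=NOT 0=1 G1=G4&G0=1&0=0 G2=G3=1 G3=(0+0>=1)=0 G4=G3=1 -> 10101
Step 5: G0=NOT G1=NOT 0=1 G1=G4&G0=1&1=1 G2=G3=0 G3=(1+0>=1)=1 G4=G3=0 -> 11010
Step 6: G0=NOT G1=NOT 1=0 G1=G4&G0=0&1=0 G2=G3=1 G3=(1+1>=1)=1 G4=G3=1 -> 00111
Step 7: G0=NOT G1=NOT 0=1 G1=G4&G0=1&0=0 G2=G3=1 G3=(0+0>=1)=0 G4=G3=1 -> 10101

10101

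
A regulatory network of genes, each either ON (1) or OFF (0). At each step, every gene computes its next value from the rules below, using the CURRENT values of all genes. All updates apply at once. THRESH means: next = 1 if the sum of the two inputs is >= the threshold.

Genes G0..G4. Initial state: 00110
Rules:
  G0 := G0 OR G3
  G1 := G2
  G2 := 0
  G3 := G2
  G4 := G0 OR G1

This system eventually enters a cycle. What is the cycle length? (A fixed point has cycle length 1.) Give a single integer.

Answer: 1

Derivation:
Step 0: 00110
Step 1: G0=G0|G3=0|1=1 G1=G2=1 G2=0(const) G3=G2=1 G4=G0|G1=0|0=0 -> 11010
Step 2: G0=G0|G3=1|1=1 G1=G2=0 G2=0(const) G3=G2=0 G4=G0|G1=1|1=1 -> 10001
Step 3: G0=G0|G3=1|0=1 G1=G2=0 G2=0(const) G3=G2=0 G4=G0|G1=1|0=1 -> 10001
State from step 3 equals state from step 2 -> cycle length 1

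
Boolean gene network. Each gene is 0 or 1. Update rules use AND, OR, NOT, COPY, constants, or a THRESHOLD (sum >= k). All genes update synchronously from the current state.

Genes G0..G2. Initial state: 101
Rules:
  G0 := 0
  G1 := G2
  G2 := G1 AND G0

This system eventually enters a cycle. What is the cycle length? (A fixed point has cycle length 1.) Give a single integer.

Step 0: 101
Step 1: G0=0(const) G1=G2=1 G2=G1&G0=0&1=0 -> 010
Step 2: G0=0(const) G1=G2=0 G2=G1&G0=1&0=0 -> 000
Step 3: G0=0(const) G1=G2=0 G2=G1&G0=0&0=0 -> 000
State from step 3 equals state from step 2 -> cycle length 1

Answer: 1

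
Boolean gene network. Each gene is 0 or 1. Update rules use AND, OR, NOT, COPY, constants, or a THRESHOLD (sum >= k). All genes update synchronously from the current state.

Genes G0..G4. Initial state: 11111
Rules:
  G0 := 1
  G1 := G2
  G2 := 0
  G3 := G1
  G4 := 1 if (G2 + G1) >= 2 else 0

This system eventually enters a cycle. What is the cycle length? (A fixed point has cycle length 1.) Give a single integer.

Step 0: 11111
Step 1: G0=1(const) G1=G2=1 G2=0(const) G3=G1=1 G4=(1+1>=2)=1 -> 11011
Step 2: G0=1(const) G1=G2=0 G2=0(const) G3=G1=1 G4=(0+1>=2)=0 -> 10010
Step 3: G0=1(const) G1=G2=0 G2=0(const) G3=G1=0 G4=(0+0>=2)=0 -> 10000
Step 4: G0=1(const) G1=G2=0 G2=0(const) G3=G1=0 G4=(0+0>=2)=0 -> 10000
State from step 4 equals state from step 3 -> cycle length 1

Answer: 1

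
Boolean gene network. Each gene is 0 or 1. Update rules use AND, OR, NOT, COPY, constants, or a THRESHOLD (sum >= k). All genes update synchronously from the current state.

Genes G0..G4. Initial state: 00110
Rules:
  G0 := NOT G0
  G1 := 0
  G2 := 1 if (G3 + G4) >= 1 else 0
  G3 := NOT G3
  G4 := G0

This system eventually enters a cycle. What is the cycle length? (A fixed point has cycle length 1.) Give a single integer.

Step 0: 00110
Step 1: G0=NOT G0=NOT 0=1 G1=0(const) G2=(1+0>=1)=1 G3=NOT G3=NOT 1=0 G4=G0=0 -> 10100
Step 2: G0=NOT G0=NOT 1=0 G1=0(const) G2=(0+0>=1)=0 G3=NOT G3=NOT 0=1 G4=G0=1 -> 00011
Step 3: G0=NOT G0=NOT 0=1 G1=0(const) G2=(1+1>=1)=1 G3=NOT G3=NOT 1=0 G4=G0=0 -> 10100
State from step 3 equals state from step 1 -> cycle length 2

Answer: 2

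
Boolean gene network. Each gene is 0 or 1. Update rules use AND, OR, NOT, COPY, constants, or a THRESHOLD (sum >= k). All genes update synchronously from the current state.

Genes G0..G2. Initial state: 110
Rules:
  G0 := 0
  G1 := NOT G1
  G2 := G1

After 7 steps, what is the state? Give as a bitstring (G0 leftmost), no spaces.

Step 1: G0=0(const) G1=NOT G1=NOT 1=0 G2=G1=1 -> 001
Step 2: G0=0(const) G1=NOT G1=NOT 0=1 G2=G1=0 -> 010
Step 3: G0=0(const) G1=NOT G1=NOT 1=0 G2=G1=1 -> 001
Step 4: G0=0(const) G1=NOT G1=NOT 0=1 G2=G1=0 -> 010
Step 5: G0=0(const) G1=NOT G1=NOT 1=0 G2=G1=1 -> 001
Step 6: G0=0(const) G1=NOT G1=NOT 0=1 G2=G1=0 -> 010
Step 7: G0=0(const) G1=NOT G1=NOT 1=0 G2=G1=1 -> 001

001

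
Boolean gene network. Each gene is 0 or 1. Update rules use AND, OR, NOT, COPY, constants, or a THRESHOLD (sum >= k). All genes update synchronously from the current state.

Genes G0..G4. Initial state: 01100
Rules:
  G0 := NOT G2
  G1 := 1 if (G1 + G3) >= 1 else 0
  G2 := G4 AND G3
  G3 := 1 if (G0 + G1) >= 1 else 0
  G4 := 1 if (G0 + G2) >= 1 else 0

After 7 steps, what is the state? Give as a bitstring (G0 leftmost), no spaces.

Step 1: G0=NOT G2=NOT 1=0 G1=(1+0>=1)=1 G2=G4&G3=0&0=0 G3=(0+1>=1)=1 G4=(0+1>=1)=1 -> 01011
Step 2: G0=NOT G2=NOT 0=1 G1=(1+1>=1)=1 G2=G4&G3=1&1=1 G3=(0+1>=1)=1 G4=(0+0>=1)=0 -> 11110
Step 3: G0=NOT G2=NOT 1=0 G1=(1+1>=1)=1 G2=G4&G3=0&1=0 G3=(1+1>=1)=1 G4=(1+1>=1)=1 -> 01011
Step 4: G0=NOT G2=NOT 0=1 G1=(1+1>=1)=1 G2=G4&G3=1&1=1 G3=(0+1>=1)=1 G4=(0+0>=1)=0 -> 11110
Step 5: G0=NOT G2=NOT 1=0 G1=(1+1>=1)=1 G2=G4&G3=0&1=0 G3=(1+1>=1)=1 G4=(1+1>=1)=1 -> 01011
Step 6: G0=NOT G2=NOT 0=1 G1=(1+1>=1)=1 G2=G4&G3=1&1=1 G3=(0+1>=1)=1 G4=(0+0>=1)=0 -> 11110
Step 7: G0=NOT G2=NOT 1=0 G1=(1+1>=1)=1 G2=G4&G3=0&1=0 G3=(1+1>=1)=1 G4=(1+1>=1)=1 -> 01011

01011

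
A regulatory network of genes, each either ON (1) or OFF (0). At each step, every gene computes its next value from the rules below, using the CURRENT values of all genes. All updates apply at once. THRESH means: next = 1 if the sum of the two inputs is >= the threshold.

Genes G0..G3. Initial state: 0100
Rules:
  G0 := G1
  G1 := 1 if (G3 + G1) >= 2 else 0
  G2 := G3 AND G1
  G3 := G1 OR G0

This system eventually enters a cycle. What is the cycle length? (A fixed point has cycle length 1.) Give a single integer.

Answer: 1

Derivation:
Step 0: 0100
Step 1: G0=G1=1 G1=(0+1>=2)=0 G2=G3&G1=0&1=0 G3=G1|G0=1|0=1 -> 1001
Step 2: G0=G1=0 G1=(1+0>=2)=0 G2=G3&G1=1&0=0 G3=G1|G0=0|1=1 -> 0001
Step 3: G0=G1=0 G1=(1+0>=2)=0 G2=G3&G1=1&0=0 G3=G1|G0=0|0=0 -> 0000
Step 4: G0=G1=0 G1=(0+0>=2)=0 G2=G3&G1=0&0=0 G3=G1|G0=0|0=0 -> 0000
State from step 4 equals state from step 3 -> cycle length 1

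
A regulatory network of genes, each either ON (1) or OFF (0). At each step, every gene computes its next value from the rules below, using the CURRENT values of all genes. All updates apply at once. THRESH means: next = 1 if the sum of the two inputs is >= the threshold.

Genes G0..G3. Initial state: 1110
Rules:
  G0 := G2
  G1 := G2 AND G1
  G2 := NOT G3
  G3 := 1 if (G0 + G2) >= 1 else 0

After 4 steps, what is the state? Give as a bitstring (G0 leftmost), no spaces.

Step 1: G0=G2=1 G1=G2&G1=1&1=1 G2=NOT G3=NOT 0=1 G3=(1+1>=1)=1 -> 1111
Step 2: G0=G2=1 G1=G2&G1=1&1=1 G2=NOT G3=NOT 1=0 G3=(1+1>=1)=1 -> 1101
Step 3: G0=G2=0 G1=G2&G1=0&1=0 G2=NOT G3=NOT 1=0 G3=(1+0>=1)=1 -> 0001
Step 4: G0=G2=0 G1=G2&G1=0&0=0 G2=NOT G3=NOT 1=0 G3=(0+0>=1)=0 -> 0000

0000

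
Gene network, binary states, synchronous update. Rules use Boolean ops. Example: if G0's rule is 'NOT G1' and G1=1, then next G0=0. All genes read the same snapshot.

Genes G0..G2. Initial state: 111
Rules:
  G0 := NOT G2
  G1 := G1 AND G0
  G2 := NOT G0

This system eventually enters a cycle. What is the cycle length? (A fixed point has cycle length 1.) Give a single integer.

Answer: 2

Derivation:
Step 0: 111
Step 1: G0=NOT G2=NOT 1=0 G1=G1&G0=1&1=1 G2=NOT G0=NOT 1=0 -> 010
Step 2: G0=NOT G2=NOT 0=1 G1=G1&G0=1&0=0 G2=NOT G0=NOT 0=1 -> 101
Step 3: G0=NOT G2=NOT 1=0 G1=G1&G0=0&1=0 G2=NOT G0=NOT 1=0 -> 000
Step 4: G0=NOT G2=NOT 0=1 G1=G1&G0=0&0=0 G2=NOT G0=NOT 0=1 -> 101
State from step 4 equals state from step 2 -> cycle length 2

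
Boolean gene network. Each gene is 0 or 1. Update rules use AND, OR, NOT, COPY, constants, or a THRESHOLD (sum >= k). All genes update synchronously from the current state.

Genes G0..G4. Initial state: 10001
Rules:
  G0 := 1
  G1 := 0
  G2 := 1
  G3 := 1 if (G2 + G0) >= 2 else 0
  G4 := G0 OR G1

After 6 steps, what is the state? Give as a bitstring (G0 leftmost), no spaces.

Step 1: G0=1(const) G1=0(const) G2=1(const) G3=(0+1>=2)=0 G4=G0|G1=1|0=1 -> 10101
Step 2: G0=1(const) G1=0(const) G2=1(const) G3=(1+1>=2)=1 G4=G0|G1=1|0=1 -> 10111
Step 3: G0=1(const) G1=0(const) G2=1(const) G3=(1+1>=2)=1 G4=G0|G1=1|0=1 -> 10111
Step 4: G0=1(const) G1=0(const) G2=1(const) G3=(1+1>=2)=1 G4=G0|G1=1|0=1 -> 10111
Step 5: G0=1(const) G1=0(const) G2=1(const) G3=(1+1>=2)=1 G4=G0|G1=1|0=1 -> 10111
Step 6: G0=1(const) G1=0(const) G2=1(const) G3=(1+1>=2)=1 G4=G0|G1=1|0=1 -> 10111

10111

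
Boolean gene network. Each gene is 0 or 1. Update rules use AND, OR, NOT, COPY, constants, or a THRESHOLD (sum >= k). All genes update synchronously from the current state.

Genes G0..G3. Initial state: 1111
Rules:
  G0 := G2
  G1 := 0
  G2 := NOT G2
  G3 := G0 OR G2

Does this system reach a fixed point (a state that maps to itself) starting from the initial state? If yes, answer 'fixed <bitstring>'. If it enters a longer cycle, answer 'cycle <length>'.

Step 0: 1111
Step 1: G0=G2=1 G1=0(const) G2=NOT G2=NOT 1=0 G3=G0|G2=1|1=1 -> 1001
Step 2: G0=G2=0 G1=0(const) G2=NOT G2=NOT 0=1 G3=G0|G2=1|0=1 -> 0011
Step 3: G0=G2=1 G1=0(const) G2=NOT G2=NOT 1=0 G3=G0|G2=0|1=1 -> 1001
Cycle of length 2 starting at step 1 -> no fixed point

Answer: cycle 2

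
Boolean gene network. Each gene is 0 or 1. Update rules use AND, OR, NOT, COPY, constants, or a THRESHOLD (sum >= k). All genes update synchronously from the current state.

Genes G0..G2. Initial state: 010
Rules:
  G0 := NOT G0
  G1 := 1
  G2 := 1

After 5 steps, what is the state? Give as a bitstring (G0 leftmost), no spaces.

Step 1: G0=NOT G0=NOT 0=1 G1=1(const) G2=1(const) -> 111
Step 2: G0=NOT G0=NOT 1=0 G1=1(const) G2=1(const) -> 011
Step 3: G0=NOT G0=NOT 0=1 G1=1(const) G2=1(const) -> 111
Step 4: G0=NOT G0=NOT 1=0 G1=1(const) G2=1(const) -> 011
Step 5: G0=NOT G0=NOT 0=1 G1=1(const) G2=1(const) -> 111

111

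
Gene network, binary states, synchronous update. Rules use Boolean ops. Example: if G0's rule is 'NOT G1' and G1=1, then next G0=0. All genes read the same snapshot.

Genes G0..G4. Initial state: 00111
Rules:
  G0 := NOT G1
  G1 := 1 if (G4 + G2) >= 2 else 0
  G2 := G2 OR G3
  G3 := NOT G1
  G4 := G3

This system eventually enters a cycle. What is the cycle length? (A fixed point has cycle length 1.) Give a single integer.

Step 0: 00111
Step 1: G0=NOT G1=NOT 0=1 G1=(1+1>=2)=1 G2=G2|G3=1|1=1 G3=NOT G1=NOT 0=1 G4=G3=1 -> 11111
Step 2: G0=NOT G1=NOT 1=0 G1=(1+1>=2)=1 G2=G2|G3=1|1=1 G3=NOT G1=NOT 1=0 G4=G3=1 -> 01101
Step 3: G0=NOT G1=NOT 1=0 G1=(1+1>=2)=1 G2=G2|G3=1|0=1 G3=NOT G1=NOT 1=0 G4=G3=0 -> 01100
Step 4: G0=NOT G1=NOT 1=0 G1=(0+1>=2)=0 G2=G2|G3=1|0=1 G3=NOT G1=NOT 1=0 G4=G3=0 -> 00100
Step 5: G0=NOT G1=NOT 0=1 G1=(0+1>=2)=0 G2=G2|G3=1|0=1 G3=NOT G1=NOT 0=1 G4=G3=0 -> 10110
Step 6: G0=NOT G1=NOT 0=1 G1=(0+1>=2)=0 G2=G2|G3=1|1=1 G3=NOT G1=NOT 0=1 G4=G3=1 -> 10111
Step 7: G0=NOT G1=NOT 0=1 G1=(1+1>=2)=1 G2=G2|G3=1|1=1 G3=NOT G1=NOT 0=1 G4=G3=1 -> 11111
State from step 7 equals state from step 1 -> cycle length 6

Answer: 6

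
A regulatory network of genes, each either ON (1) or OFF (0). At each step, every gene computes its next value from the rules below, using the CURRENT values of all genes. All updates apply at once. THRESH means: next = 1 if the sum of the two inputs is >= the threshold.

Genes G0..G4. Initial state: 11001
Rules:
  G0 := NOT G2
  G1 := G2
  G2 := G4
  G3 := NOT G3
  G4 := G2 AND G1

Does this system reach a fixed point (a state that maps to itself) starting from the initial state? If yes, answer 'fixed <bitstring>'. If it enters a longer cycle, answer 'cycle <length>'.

Step 0: 11001
Step 1: G0=NOT G2=NOT 0=1 G1=G2=0 G2=G4=1 G3=NOT G3=NOT 0=1 G4=G2&G1=0&1=0 -> 10110
Step 2: G0=NOT G2=NOT 1=0 G1=G2=1 G2=G4=0 G3=NOT G3=NOT 1=0 G4=G2&G1=1&0=0 -> 01000
Step 3: G0=NOT G2=NOT 0=1 G1=G2=0 G2=G4=0 G3=NOT G3=NOT 0=1 G4=G2&G1=0&1=0 -> 10010
Step 4: G0=NOT G2=NOT 0=1 G1=G2=0 G2=G4=0 G3=NOT G3=NOT 1=0 G4=G2&G1=0&0=0 -> 10000
Step 5: G0=NOT G2=NOT 0=1 G1=G2=0 G2=G4=0 G3=NOT G3=NOT 0=1 G4=G2&G1=0&0=0 -> 10010
Cycle of length 2 starting at step 3 -> no fixed point

Answer: cycle 2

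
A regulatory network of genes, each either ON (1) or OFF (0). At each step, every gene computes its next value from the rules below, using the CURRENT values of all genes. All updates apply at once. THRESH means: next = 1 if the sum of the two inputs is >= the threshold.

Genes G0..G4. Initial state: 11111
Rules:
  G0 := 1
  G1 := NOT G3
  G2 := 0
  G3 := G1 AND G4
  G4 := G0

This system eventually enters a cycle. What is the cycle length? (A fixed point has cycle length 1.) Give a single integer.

Step 0: 11111
Step 1: G0=1(const) G1=NOT G3=NOT 1=0 G2=0(const) G3=G1&G4=1&1=1 G4=G0=1 -> 10011
Step 2: G0=1(const) G1=NOT G3=NOT 1=0 G2=0(const) G3=G1&G4=0&1=0 G4=G0=1 -> 10001
Step 3: G0=1(const) G1=NOT G3=NOT 0=1 G2=0(const) G3=G1&G4=0&1=0 G4=G0=1 -> 11001
Step 4: G0=1(const) G1=NOT G3=NOT 0=1 G2=0(const) G3=G1&G4=1&1=1 G4=G0=1 -> 11011
Step 5: G0=1(const) G1=NOT G3=NOT 1=0 G2=0(const) G3=G1&G4=1&1=1 G4=G0=1 -> 10011
State from step 5 equals state from step 1 -> cycle length 4

Answer: 4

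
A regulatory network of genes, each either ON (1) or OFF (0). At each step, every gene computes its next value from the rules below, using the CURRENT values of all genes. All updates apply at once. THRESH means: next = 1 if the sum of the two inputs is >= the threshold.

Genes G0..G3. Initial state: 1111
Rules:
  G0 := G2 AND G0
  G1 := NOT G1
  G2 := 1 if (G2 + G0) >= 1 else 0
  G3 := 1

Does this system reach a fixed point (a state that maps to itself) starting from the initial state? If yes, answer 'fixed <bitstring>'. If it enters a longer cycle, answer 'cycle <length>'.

Step 0: 1111
Step 1: G0=G2&G0=1&1=1 G1=NOT G1=NOT 1=0 G2=(1+1>=1)=1 G3=1(const) -> 1011
Step 2: G0=G2&G0=1&1=1 G1=NOT G1=NOT 0=1 G2=(1+1>=1)=1 G3=1(const) -> 1111
Cycle of length 2 starting at step 0 -> no fixed point

Answer: cycle 2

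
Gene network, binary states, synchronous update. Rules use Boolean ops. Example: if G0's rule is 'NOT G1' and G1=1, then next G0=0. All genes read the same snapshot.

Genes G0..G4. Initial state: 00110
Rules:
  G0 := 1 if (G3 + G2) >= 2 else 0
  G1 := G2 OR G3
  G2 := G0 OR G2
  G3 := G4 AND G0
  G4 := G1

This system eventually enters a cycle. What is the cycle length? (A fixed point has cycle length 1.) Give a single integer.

Answer: 1

Derivation:
Step 0: 00110
Step 1: G0=(1+1>=2)=1 G1=G2|G3=1|1=1 G2=G0|G2=0|1=1 G3=G4&G0=0&0=0 G4=G1=0 -> 11100
Step 2: G0=(0+1>=2)=0 G1=G2|G3=1|0=1 G2=G0|G2=1|1=1 G3=G4&G0=0&1=0 G4=G1=1 -> 01101
Step 3: G0=(0+1>=2)=0 G1=G2|G3=1|0=1 G2=G0|G2=0|1=1 G3=G4&G0=1&0=0 G4=G1=1 -> 01101
State from step 3 equals state from step 2 -> cycle length 1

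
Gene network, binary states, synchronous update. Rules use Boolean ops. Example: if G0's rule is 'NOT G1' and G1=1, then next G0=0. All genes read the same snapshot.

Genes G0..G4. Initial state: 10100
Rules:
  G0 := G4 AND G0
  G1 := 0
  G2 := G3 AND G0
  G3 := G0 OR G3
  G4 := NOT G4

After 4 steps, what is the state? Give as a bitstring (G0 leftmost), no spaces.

Step 1: G0=G4&G0=0&1=0 G1=0(const) G2=G3&G0=0&1=0 G3=G0|G3=1|0=1 G4=NOT G4=NOT 0=1 -> 00011
Step 2: G0=G4&G0=1&0=0 G1=0(const) G2=G3&G0=1&0=0 G3=G0|G3=0|1=1 G4=NOT G4=NOT 1=0 -> 00010
Step 3: G0=G4&G0=0&0=0 G1=0(const) G2=G3&G0=1&0=0 G3=G0|G3=0|1=1 G4=NOT G4=NOT 0=1 -> 00011
Step 4: G0=G4&G0=1&0=0 G1=0(const) G2=G3&G0=1&0=0 G3=G0|G3=0|1=1 G4=NOT G4=NOT 1=0 -> 00010

00010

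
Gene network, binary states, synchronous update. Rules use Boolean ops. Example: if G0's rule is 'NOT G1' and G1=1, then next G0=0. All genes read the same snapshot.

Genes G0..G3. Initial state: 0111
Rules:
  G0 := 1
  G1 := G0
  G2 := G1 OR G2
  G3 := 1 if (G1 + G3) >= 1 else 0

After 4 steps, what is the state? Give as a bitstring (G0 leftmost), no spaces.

Step 1: G0=1(const) G1=G0=0 G2=G1|G2=1|1=1 G3=(1+1>=1)=1 -> 1011
Step 2: G0=1(const) G1=G0=1 G2=G1|G2=0|1=1 G3=(0+1>=1)=1 -> 1111
Step 3: G0=1(const) G1=G0=1 G2=G1|G2=1|1=1 G3=(1+1>=1)=1 -> 1111
Step 4: G0=1(const) G1=G0=1 G2=G1|G2=1|1=1 G3=(1+1>=1)=1 -> 1111

1111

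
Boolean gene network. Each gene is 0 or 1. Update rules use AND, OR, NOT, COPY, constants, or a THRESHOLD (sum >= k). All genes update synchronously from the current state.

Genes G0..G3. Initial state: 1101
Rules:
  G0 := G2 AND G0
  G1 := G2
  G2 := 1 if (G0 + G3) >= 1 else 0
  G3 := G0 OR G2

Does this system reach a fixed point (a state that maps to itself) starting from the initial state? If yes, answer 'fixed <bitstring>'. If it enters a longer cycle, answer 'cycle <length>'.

Step 0: 1101
Step 1: G0=G2&G0=0&1=0 G1=G2=0 G2=(1+1>=1)=1 G3=G0|G2=1|0=1 -> 0011
Step 2: G0=G2&G0=1&0=0 G1=G2=1 G2=(0+1>=1)=1 G3=G0|G2=0|1=1 -> 0111
Step 3: G0=G2&G0=1&0=0 G1=G2=1 G2=(0+1>=1)=1 G3=G0|G2=0|1=1 -> 0111
Fixed point reached at step 2: 0111

Answer: fixed 0111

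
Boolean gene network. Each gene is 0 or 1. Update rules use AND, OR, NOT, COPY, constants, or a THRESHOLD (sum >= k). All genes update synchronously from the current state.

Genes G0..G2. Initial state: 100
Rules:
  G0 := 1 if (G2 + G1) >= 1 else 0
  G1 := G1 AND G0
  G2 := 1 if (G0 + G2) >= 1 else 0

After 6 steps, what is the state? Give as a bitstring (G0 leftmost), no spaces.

Step 1: G0=(0+0>=1)=0 G1=G1&G0=0&1=0 G2=(1+0>=1)=1 -> 001
Step 2: G0=(1+0>=1)=1 G1=G1&G0=0&0=0 G2=(0+1>=1)=1 -> 101
Step 3: G0=(1+0>=1)=1 G1=G1&G0=0&1=0 G2=(1+1>=1)=1 -> 101
Step 4: G0=(1+0>=1)=1 G1=G1&G0=0&1=0 G2=(1+1>=1)=1 -> 101
Step 5: G0=(1+0>=1)=1 G1=G1&G0=0&1=0 G2=(1+1>=1)=1 -> 101
Step 6: G0=(1+0>=1)=1 G1=G1&G0=0&1=0 G2=(1+1>=1)=1 -> 101

101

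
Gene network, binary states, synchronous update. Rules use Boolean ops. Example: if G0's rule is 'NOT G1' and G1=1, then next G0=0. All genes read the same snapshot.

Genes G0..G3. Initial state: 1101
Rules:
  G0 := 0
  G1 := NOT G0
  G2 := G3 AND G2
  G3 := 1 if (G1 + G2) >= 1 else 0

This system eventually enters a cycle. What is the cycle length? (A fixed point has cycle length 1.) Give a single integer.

Step 0: 1101
Step 1: G0=0(const) G1=NOT G0=NOT 1=0 G2=G3&G2=1&0=0 G3=(1+0>=1)=1 -> 0001
Step 2: G0=0(const) G1=NOT G0=NOT 0=1 G2=G3&G2=1&0=0 G3=(0+0>=1)=0 -> 0100
Step 3: G0=0(const) G1=NOT G0=NOT 0=1 G2=G3&G2=0&0=0 G3=(1+0>=1)=1 -> 0101
Step 4: G0=0(const) G1=NOT G0=NOT 0=1 G2=G3&G2=1&0=0 G3=(1+0>=1)=1 -> 0101
State from step 4 equals state from step 3 -> cycle length 1

Answer: 1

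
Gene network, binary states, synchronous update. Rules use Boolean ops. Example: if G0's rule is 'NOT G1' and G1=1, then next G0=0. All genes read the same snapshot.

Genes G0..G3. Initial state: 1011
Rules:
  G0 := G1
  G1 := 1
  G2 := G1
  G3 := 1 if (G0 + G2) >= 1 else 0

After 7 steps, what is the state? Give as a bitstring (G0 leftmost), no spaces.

Step 1: G0=G1=0 G1=1(const) G2=G1=0 G3=(1+1>=1)=1 -> 0101
Step 2: G0=G1=1 G1=1(const) G2=G1=1 G3=(0+0>=1)=0 -> 1110
Step 3: G0=G1=1 G1=1(const) G2=G1=1 G3=(1+1>=1)=1 -> 1111
Step 4: G0=G1=1 G1=1(const) G2=G1=1 G3=(1+1>=1)=1 -> 1111
Step 5: G0=G1=1 G1=1(const) G2=G1=1 G3=(1+1>=1)=1 -> 1111
Step 6: G0=G1=1 G1=1(const) G2=G1=1 G3=(1+1>=1)=1 -> 1111
Step 7: G0=G1=1 G1=1(const) G2=G1=1 G3=(1+1>=1)=1 -> 1111

1111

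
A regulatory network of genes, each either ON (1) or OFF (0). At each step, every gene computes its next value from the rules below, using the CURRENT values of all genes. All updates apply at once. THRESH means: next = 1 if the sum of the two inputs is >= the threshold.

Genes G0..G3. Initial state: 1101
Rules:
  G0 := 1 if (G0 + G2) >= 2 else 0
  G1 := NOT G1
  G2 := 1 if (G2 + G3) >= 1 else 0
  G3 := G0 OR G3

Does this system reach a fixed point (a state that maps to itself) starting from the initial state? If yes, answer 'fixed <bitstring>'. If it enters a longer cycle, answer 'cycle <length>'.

Step 0: 1101
Step 1: G0=(1+0>=2)=0 G1=NOT G1=NOT 1=0 G2=(0+1>=1)=1 G3=G0|G3=1|1=1 -> 0011
Step 2: G0=(0+1>=2)=0 G1=NOT G1=NOT 0=1 G2=(1+1>=1)=1 G3=G0|G3=0|1=1 -> 0111
Step 3: G0=(0+1>=2)=0 G1=NOT G1=NOT 1=0 G2=(1+1>=1)=1 G3=G0|G3=0|1=1 -> 0011
Cycle of length 2 starting at step 1 -> no fixed point

Answer: cycle 2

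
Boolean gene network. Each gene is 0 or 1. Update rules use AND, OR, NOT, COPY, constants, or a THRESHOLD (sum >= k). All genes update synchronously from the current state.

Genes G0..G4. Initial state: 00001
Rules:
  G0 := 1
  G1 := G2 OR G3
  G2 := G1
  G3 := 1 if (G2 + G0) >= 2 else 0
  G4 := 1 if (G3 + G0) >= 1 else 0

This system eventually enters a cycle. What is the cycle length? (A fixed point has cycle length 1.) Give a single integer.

Answer: 1

Derivation:
Step 0: 00001
Step 1: G0=1(const) G1=G2|G3=0|0=0 G2=G1=0 G3=(0+0>=2)=0 G4=(0+0>=1)=0 -> 10000
Step 2: G0=1(const) G1=G2|G3=0|0=0 G2=G1=0 G3=(0+1>=2)=0 G4=(0+1>=1)=1 -> 10001
Step 3: G0=1(const) G1=G2|G3=0|0=0 G2=G1=0 G3=(0+1>=2)=0 G4=(0+1>=1)=1 -> 10001
State from step 3 equals state from step 2 -> cycle length 1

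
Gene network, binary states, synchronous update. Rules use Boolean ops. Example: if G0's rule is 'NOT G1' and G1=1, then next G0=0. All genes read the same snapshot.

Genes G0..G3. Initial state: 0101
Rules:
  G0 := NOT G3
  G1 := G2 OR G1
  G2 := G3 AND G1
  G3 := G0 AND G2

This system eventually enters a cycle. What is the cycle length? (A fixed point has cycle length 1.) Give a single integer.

Answer: 1

Derivation:
Step 0: 0101
Step 1: G0=NOT G3=NOT 1=0 G1=G2|G1=0|1=1 G2=G3&G1=1&1=1 G3=G0&G2=0&0=0 -> 0110
Step 2: G0=NOT G3=NOT 0=1 G1=G2|G1=1|1=1 G2=G3&G1=0&1=0 G3=G0&G2=0&1=0 -> 1100
Step 3: G0=NOT G3=NOT 0=1 G1=G2|G1=0|1=1 G2=G3&G1=0&1=0 G3=G0&G2=1&0=0 -> 1100
State from step 3 equals state from step 2 -> cycle length 1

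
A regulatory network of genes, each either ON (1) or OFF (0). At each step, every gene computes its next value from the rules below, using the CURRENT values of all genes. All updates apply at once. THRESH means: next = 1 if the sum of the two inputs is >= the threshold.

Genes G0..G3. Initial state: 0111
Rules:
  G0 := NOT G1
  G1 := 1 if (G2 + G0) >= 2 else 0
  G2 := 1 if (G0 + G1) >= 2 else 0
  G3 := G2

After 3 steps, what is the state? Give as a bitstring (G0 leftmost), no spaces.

Step 1: G0=NOT G1=NOT 1=0 G1=(1+0>=2)=0 G2=(0+1>=2)=0 G3=G2=1 -> 0001
Step 2: G0=NOT G1=NOT 0=1 G1=(0+0>=2)=0 G2=(0+0>=2)=0 G3=G2=0 -> 1000
Step 3: G0=NOT G1=NOT 0=1 G1=(0+1>=2)=0 G2=(1+0>=2)=0 G3=G2=0 -> 1000

1000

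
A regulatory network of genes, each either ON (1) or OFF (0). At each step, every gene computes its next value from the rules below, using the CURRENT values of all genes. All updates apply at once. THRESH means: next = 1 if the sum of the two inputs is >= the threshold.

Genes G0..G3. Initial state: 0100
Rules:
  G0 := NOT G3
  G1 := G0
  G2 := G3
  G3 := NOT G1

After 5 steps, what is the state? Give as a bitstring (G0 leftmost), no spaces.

Step 1: G0=NOT G3=NOT 0=1 G1=G0=0 G2=G3=0 G3=NOT G1=NOT 1=0 -> 1000
Step 2: G0=NOT G3=NOT 0=1 G1=G0=1 G2=G3=0 G3=NOT G1=NOT 0=1 -> 1101
Step 3: G0=NOT G3=NOT 1=0 G1=G0=1 G2=G3=1 G3=NOT G1=NOT 1=0 -> 0110
Step 4: G0=NOT G3=NOT 0=1 G1=G0=0 G2=G3=0 G3=NOT G1=NOT 1=0 -> 1000
Step 5: G0=NOT G3=NOT 0=1 G1=G0=1 G2=G3=0 G3=NOT G1=NOT 0=1 -> 1101

1101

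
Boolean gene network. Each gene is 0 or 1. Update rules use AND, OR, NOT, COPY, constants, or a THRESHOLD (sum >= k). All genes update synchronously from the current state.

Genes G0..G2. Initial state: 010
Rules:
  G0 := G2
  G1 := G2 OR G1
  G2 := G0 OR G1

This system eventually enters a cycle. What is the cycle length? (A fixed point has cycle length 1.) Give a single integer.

Step 0: 010
Step 1: G0=G2=0 G1=G2|G1=0|1=1 G2=G0|G1=0|1=1 -> 011
Step 2: G0=G2=1 G1=G2|G1=1|1=1 G2=G0|G1=0|1=1 -> 111
Step 3: G0=G2=1 G1=G2|G1=1|1=1 G2=G0|G1=1|1=1 -> 111
State from step 3 equals state from step 2 -> cycle length 1

Answer: 1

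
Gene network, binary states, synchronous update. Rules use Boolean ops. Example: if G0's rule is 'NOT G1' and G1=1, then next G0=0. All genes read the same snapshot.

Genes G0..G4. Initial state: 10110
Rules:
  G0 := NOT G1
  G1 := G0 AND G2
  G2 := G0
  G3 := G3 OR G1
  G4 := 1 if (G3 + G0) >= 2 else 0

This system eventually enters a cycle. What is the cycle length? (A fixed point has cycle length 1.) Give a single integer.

Answer: 5

Derivation:
Step 0: 10110
Step 1: G0=NOT G1=NOT 0=1 G1=G0&G2=1&1=1 G2=G0=1 G3=G3|G1=1|0=1 G4=(1+1>=2)=1 -> 11111
Step 2: G0=NOT G1=NOT 1=0 G1=G0&G2=1&1=1 G2=G0=1 G3=G3|G1=1|1=1 G4=(1+1>=2)=1 -> 01111
Step 3: G0=NOT G1=NOT 1=0 G1=G0&G2=0&1=0 G2=G0=0 G3=G3|G1=1|1=1 G4=(1+0>=2)=0 -> 00010
Step 4: G0=NOT G1=NOT 0=1 G1=G0&G2=0&0=0 G2=G0=0 G3=G3|G1=1|0=1 G4=(1+0>=2)=0 -> 10010
Step 5: G0=NOT G1=NOT 0=1 G1=G0&G2=1&0=0 G2=G0=1 G3=G3|G1=1|0=1 G4=(1+1>=2)=1 -> 10111
Step 6: G0=NOT G1=NOT 0=1 G1=G0&G2=1&1=1 G2=G0=1 G3=G3|G1=1|0=1 G4=(1+1>=2)=1 -> 11111
State from step 6 equals state from step 1 -> cycle length 5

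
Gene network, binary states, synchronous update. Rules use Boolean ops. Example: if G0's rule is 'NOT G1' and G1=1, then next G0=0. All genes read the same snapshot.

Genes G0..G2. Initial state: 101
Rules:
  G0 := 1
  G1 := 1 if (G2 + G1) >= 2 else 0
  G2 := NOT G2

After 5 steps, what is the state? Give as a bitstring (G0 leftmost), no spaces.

Step 1: G0=1(const) G1=(1+0>=2)=0 G2=NOT G2=NOT 1=0 -> 100
Step 2: G0=1(const) G1=(0+0>=2)=0 G2=NOT G2=NOT 0=1 -> 101
Step 3: G0=1(const) G1=(1+0>=2)=0 G2=NOT G2=NOT 1=0 -> 100
Step 4: G0=1(const) G1=(0+0>=2)=0 G2=NOT G2=NOT 0=1 -> 101
Step 5: G0=1(const) G1=(1+0>=2)=0 G2=NOT G2=NOT 1=0 -> 100

100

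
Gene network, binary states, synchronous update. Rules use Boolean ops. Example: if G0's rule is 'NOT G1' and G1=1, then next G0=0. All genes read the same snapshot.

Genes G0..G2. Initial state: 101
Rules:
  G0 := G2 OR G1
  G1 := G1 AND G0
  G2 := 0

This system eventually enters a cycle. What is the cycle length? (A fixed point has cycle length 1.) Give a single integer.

Answer: 1

Derivation:
Step 0: 101
Step 1: G0=G2|G1=1|0=1 G1=G1&G0=0&1=0 G2=0(const) -> 100
Step 2: G0=G2|G1=0|0=0 G1=G1&G0=0&1=0 G2=0(const) -> 000
Step 3: G0=G2|G1=0|0=0 G1=G1&G0=0&0=0 G2=0(const) -> 000
State from step 3 equals state from step 2 -> cycle length 1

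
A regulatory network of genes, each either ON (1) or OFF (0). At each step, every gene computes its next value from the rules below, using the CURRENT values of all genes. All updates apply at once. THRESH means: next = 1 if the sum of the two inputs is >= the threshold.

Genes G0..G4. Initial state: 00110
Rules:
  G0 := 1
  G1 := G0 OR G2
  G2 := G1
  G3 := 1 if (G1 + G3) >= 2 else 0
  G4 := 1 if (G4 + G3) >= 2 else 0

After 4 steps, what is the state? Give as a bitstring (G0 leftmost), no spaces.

Step 1: G0=1(const) G1=G0|G2=0|1=1 G2=G1=0 G3=(0+1>=2)=0 G4=(0+1>=2)=0 -> 11000
Step 2: G0=1(const) G1=G0|G2=1|0=1 G2=G1=1 G3=(1+0>=2)=0 G4=(0+0>=2)=0 -> 11100
Step 3: G0=1(const) G1=G0|G2=1|1=1 G2=G1=1 G3=(1+0>=2)=0 G4=(0+0>=2)=0 -> 11100
Step 4: G0=1(const) G1=G0|G2=1|1=1 G2=G1=1 G3=(1+0>=2)=0 G4=(0+0>=2)=0 -> 11100

11100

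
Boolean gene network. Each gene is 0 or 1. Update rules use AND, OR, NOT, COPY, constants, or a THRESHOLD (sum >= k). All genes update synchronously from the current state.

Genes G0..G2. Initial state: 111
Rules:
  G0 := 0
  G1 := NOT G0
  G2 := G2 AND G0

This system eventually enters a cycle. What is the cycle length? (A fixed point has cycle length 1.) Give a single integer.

Step 0: 111
Step 1: G0=0(const) G1=NOT G0=NOT 1=0 G2=G2&G0=1&1=1 -> 001
Step 2: G0=0(const) G1=NOT G0=NOT 0=1 G2=G2&G0=1&0=0 -> 010
Step 3: G0=0(const) G1=NOT G0=NOT 0=1 G2=G2&G0=0&0=0 -> 010
State from step 3 equals state from step 2 -> cycle length 1

Answer: 1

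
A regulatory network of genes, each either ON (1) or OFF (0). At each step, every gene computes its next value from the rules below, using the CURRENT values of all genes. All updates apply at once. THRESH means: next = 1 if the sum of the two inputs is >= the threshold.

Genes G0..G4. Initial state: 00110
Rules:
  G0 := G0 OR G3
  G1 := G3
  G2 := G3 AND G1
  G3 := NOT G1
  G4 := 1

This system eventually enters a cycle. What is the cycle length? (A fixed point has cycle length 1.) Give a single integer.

Answer: 4

Derivation:
Step 0: 00110
Step 1: G0=G0|G3=0|1=1 G1=G3=1 G2=G3&G1=1&0=0 G3=NOT G1=NOT 0=1 G4=1(const) -> 11011
Step 2: G0=G0|G3=1|1=1 G1=G3=1 G2=G3&G1=1&1=1 G3=NOT G1=NOT 1=0 G4=1(const) -> 11101
Step 3: G0=G0|G3=1|0=1 G1=G3=0 G2=G3&G1=0&1=0 G3=NOT G1=NOT 1=0 G4=1(const) -> 10001
Step 4: G0=G0|G3=1|0=1 G1=G3=0 G2=G3&G1=0&0=0 G3=NOT G1=NOT 0=1 G4=1(const) -> 10011
Step 5: G0=G0|G3=1|1=1 G1=G3=1 G2=G3&G1=1&0=0 G3=NOT G1=NOT 0=1 G4=1(const) -> 11011
State from step 5 equals state from step 1 -> cycle length 4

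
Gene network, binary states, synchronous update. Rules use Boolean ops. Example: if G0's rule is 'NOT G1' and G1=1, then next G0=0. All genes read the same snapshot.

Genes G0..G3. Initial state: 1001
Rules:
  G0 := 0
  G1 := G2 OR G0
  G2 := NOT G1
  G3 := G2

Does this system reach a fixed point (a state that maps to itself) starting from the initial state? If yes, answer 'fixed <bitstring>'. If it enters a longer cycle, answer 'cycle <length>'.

Answer: cycle 4

Derivation:
Step 0: 1001
Step 1: G0=0(const) G1=G2|G0=0|1=1 G2=NOT G1=NOT 0=1 G3=G2=0 -> 0110
Step 2: G0=0(const) G1=G2|G0=1|0=1 G2=NOT G1=NOT 1=0 G3=G2=1 -> 0101
Step 3: G0=0(const) G1=G2|G0=0|0=0 G2=NOT G1=NOT 1=0 G3=G2=0 -> 0000
Step 4: G0=0(const) G1=G2|G0=0|0=0 G2=NOT G1=NOT 0=1 G3=G2=0 -> 0010
Step 5: G0=0(const) G1=G2|G0=1|0=1 G2=NOT G1=NOT 0=1 G3=G2=1 -> 0111
Step 6: G0=0(const) G1=G2|G0=1|0=1 G2=NOT G1=NOT 1=0 G3=G2=1 -> 0101
Cycle of length 4 starting at step 2 -> no fixed point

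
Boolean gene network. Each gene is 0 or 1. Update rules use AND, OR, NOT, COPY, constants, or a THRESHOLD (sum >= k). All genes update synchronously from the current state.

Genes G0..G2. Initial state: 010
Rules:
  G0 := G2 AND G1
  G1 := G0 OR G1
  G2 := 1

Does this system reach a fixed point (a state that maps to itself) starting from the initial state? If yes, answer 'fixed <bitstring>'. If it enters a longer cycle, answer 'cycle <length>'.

Answer: fixed 111

Derivation:
Step 0: 010
Step 1: G0=G2&G1=0&1=0 G1=G0|G1=0|1=1 G2=1(const) -> 011
Step 2: G0=G2&G1=1&1=1 G1=G0|G1=0|1=1 G2=1(const) -> 111
Step 3: G0=G2&G1=1&1=1 G1=G0|G1=1|1=1 G2=1(const) -> 111
Fixed point reached at step 2: 111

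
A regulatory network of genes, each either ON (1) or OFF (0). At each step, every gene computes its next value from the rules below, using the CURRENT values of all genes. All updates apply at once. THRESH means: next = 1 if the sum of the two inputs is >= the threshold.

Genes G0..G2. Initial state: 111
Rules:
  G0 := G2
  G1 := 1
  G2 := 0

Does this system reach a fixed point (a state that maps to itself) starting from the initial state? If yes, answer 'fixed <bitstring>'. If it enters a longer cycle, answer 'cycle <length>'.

Step 0: 111
Step 1: G0=G2=1 G1=1(const) G2=0(const) -> 110
Step 2: G0=G2=0 G1=1(const) G2=0(const) -> 010
Step 3: G0=G2=0 G1=1(const) G2=0(const) -> 010
Fixed point reached at step 2: 010

Answer: fixed 010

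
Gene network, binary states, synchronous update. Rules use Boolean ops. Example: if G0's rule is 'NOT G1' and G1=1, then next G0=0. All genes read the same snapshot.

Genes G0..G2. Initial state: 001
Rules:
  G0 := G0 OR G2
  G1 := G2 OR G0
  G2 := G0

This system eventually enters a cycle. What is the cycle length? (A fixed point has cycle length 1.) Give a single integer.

Answer: 1

Derivation:
Step 0: 001
Step 1: G0=G0|G2=0|1=1 G1=G2|G0=1|0=1 G2=G0=0 -> 110
Step 2: G0=G0|G2=1|0=1 G1=G2|G0=0|1=1 G2=G0=1 -> 111
Step 3: G0=G0|G2=1|1=1 G1=G2|G0=1|1=1 G2=G0=1 -> 111
State from step 3 equals state from step 2 -> cycle length 1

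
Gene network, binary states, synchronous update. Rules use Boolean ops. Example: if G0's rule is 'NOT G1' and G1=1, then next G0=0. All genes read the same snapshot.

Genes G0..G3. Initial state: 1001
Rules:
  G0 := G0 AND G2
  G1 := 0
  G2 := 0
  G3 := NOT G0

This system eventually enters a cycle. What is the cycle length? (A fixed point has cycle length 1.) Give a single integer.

Step 0: 1001
Step 1: G0=G0&G2=1&0=0 G1=0(const) G2=0(const) G3=NOT G0=NOT 1=0 -> 0000
Step 2: G0=G0&G2=0&0=0 G1=0(const) G2=0(const) G3=NOT G0=NOT 0=1 -> 0001
Step 3: G0=G0&G2=0&0=0 G1=0(const) G2=0(const) G3=NOT G0=NOT 0=1 -> 0001
State from step 3 equals state from step 2 -> cycle length 1

Answer: 1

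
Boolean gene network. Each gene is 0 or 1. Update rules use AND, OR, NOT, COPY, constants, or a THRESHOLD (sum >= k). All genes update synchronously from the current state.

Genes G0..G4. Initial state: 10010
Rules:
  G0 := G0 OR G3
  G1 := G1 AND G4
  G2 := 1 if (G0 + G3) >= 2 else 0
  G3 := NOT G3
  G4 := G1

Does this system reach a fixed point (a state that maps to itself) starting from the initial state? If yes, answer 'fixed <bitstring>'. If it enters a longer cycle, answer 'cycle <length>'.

Answer: cycle 2

Derivation:
Step 0: 10010
Step 1: G0=G0|G3=1|1=1 G1=G1&G4=0&0=0 G2=(1+1>=2)=1 G3=NOT G3=NOT 1=0 G4=G1=0 -> 10100
Step 2: G0=G0|G3=1|0=1 G1=G1&G4=0&0=0 G2=(1+0>=2)=0 G3=NOT G3=NOT 0=1 G4=G1=0 -> 10010
Cycle of length 2 starting at step 0 -> no fixed point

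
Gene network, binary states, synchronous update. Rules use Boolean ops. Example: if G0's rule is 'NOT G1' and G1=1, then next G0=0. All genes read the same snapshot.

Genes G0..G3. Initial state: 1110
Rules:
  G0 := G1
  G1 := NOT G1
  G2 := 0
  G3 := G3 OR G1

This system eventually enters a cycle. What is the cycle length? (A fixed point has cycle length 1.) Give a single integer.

Step 0: 1110
Step 1: G0=G1=1 G1=NOT G1=NOT 1=0 G2=0(const) G3=G3|G1=0|1=1 -> 1001
Step 2: G0=G1=0 G1=NOT G1=NOT 0=1 G2=0(const) G3=G3|G1=1|0=1 -> 0101
Step 3: G0=G1=1 G1=NOT G1=NOT 1=0 G2=0(const) G3=G3|G1=1|1=1 -> 1001
State from step 3 equals state from step 1 -> cycle length 2

Answer: 2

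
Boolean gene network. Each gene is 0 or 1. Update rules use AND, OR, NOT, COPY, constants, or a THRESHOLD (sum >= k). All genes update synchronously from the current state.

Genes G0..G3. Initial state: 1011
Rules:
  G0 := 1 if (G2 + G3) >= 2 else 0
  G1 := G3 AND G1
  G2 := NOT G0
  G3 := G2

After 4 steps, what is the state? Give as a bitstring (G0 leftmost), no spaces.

Step 1: G0=(1+1>=2)=1 G1=G3&G1=1&0=0 G2=NOT G0=NOT 1=0 G3=G2=1 -> 1001
Step 2: G0=(0+1>=2)=0 G1=G3&G1=1&0=0 G2=NOT G0=NOT 1=0 G3=G2=0 -> 0000
Step 3: G0=(0+0>=2)=0 G1=G3&G1=0&0=0 G2=NOT G0=NOT 0=1 G3=G2=0 -> 0010
Step 4: G0=(1+0>=2)=0 G1=G3&G1=0&0=0 G2=NOT G0=NOT 0=1 G3=G2=1 -> 0011

0011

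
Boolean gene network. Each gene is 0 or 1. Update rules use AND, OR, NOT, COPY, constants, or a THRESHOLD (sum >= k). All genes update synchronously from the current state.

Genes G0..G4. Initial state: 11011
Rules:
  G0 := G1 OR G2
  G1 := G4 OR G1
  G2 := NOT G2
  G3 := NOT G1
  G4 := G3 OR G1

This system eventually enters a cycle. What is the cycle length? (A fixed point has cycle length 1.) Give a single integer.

Answer: 2

Derivation:
Step 0: 11011
Step 1: G0=G1|G2=1|0=1 G1=G4|G1=1|1=1 G2=NOT G2=NOT 0=1 G3=NOT G1=NOT 1=0 G4=G3|G1=1|1=1 -> 11101
Step 2: G0=G1|G2=1|1=1 G1=G4|G1=1|1=1 G2=NOT G2=NOT 1=0 G3=NOT G1=NOT 1=0 G4=G3|G1=0|1=1 -> 11001
Step 3: G0=G1|G2=1|0=1 G1=G4|G1=1|1=1 G2=NOT G2=NOT 0=1 G3=NOT G1=NOT 1=0 G4=G3|G1=0|1=1 -> 11101
State from step 3 equals state from step 1 -> cycle length 2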